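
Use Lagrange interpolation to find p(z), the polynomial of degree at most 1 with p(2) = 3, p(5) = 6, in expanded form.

p(z) = z + 1

Build the Lagrange basis polynomials:
L_0(z) = (z - 5) / [-3] = -(1/3)z + 5/3
L_1(z) = (z - 2) / [3] = (1/3)z - 2/3
p(z) = 3·L_0 + 6·L_1
  3·L_0(z) = -z + 5
  6·L_1(z) = 2z - 4
Adding term by term: z + 1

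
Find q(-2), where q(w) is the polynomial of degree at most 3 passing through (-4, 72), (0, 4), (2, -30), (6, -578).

Evaluate each Lagrange basis at w = -2:
L_0(-2) = (-2)·(-4)·(-8)/[(-4)·(-6)·(-10)] = 4/15
L_1(-2) = (2)·(-4)·(-8)/[(4)·(-2)·(-6)] = 4/3
L_2(-2) = (2)·(-2)·(-8)/[(6)·(2)·(-4)] = -2/3
L_3(-2) = (2)·(-2)·(-4)/[(10)·(6)·(4)] = 1/15
Sum: 72·(4/15) + 4·(4/3) + (-30)·(-2/3) + (-578)·(1/15) = 6

6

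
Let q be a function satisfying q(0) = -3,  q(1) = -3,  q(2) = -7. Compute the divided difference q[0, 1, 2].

q[0,1] = (-3 - (-3)) / (1 - 0) = 0
q[1,2] = (-7 - (-3)) / (2 - 1) = -4
q[0,1,2] = (-4 - 0) / (2 - 0) = -2

-2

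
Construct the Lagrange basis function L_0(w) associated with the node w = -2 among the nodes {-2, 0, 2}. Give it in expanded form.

L_0(w) = (1/8)w^2 - (1/4)w

L_0(w) = w(w - 2) / [(-2)·(-4)]
       = (w^2 - 2w) / (8)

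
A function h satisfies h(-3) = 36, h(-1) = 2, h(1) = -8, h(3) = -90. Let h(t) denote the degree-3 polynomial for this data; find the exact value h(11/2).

-440

Evaluate each Lagrange basis at t = 11/2:
L_0(11/2) = (13/2)·(9/2)·(5/2)/[(-2)·(-4)·(-6)] = -195/128
L_1(11/2) = (17/2)·(9/2)·(5/2)/[(2)·(-2)·(-4)] = 765/128
L_2(11/2) = (17/2)·(13/2)·(5/2)/[(4)·(2)·(-2)] = -1105/128
L_3(11/2) = (17/2)·(13/2)·(9/2)/[(6)·(4)·(2)] = 663/128
Sum: 36·(-195/128) + 2·(765/128) + (-8)·(-1105/128) + (-90)·(663/128) = -440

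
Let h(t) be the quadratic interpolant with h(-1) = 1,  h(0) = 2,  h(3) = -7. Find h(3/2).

Using Newton's divided-difference form:
h[-1,0] = (2 - 1) / (0 - (-1)) = 1
h[0,3] = (-7 - 2) / (3 - 0) = -3
h[-1,0,3] = (-3 - 1) / (3 - (-1)) = -1
h(3/2) = 1 + 1·(5/2) + (-1)·(5/2)·(3/2) = -1/4

-1/4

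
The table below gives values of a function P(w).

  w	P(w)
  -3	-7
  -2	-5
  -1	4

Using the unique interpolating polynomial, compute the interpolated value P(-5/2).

Using Newton's divided-difference form:
P[-3,-2] = (-5 - (-7)) / (-2 - (-3)) = 2
P[-2,-1] = (4 - (-5)) / (-1 - (-2)) = 9
P[-3,-2,-1] = (9 - 2) / (-1 - (-3)) = 7/2
P(-5/2) = -7 + 2·(1/2) + (7/2)·(1/2)·(-1/2) = -55/8

-55/8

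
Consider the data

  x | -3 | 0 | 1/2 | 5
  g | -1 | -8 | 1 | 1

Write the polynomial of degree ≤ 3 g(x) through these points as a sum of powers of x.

Build the Lagrange basis polynomials:
L_0(x) = x(x - 1/2)(x - 5) / [-84] = -(1/84)x^3 + (11/168)x^2 - (5/168)x
L_1(x) = (x + 3)(x - 1/2)(x - 5) / [15/2] = (2/15)x^3 - (1/3)x^2 - (28/15)x + 1
L_2(x) = (x + 3)x(x - 5) / [-63/8] = -(8/63)x^3 + (16/63)x^2 + (40/21)x
L_3(x) = (x + 3)x(x - 1/2) / [180] = (1/180)x^3 + (1/72)x^2 - (1/120)x
g(x) = (-1)·L_0 + (-8)·L_1 + 1·L_2 + 1·L_3
  (-1)·L_0(x) = (1/84)x^3 - (11/168)x^2 + (5/168)x
  (-8)·L_1(x) = -(16/15)x^3 + (8/3)x^2 + (224/15)x - 8
  1·L_2(x) = -(8/63)x^3 + (16/63)x^2 + (40/21)x
  1·L_3(x) = (1/180)x^3 + (1/72)x^2 - (1/120)x
Adding term by term: -(247/210)x^3 + (241/84)x^2 + (7081/420)x - 8

g(x) = -(247/210)x^3 + (241/84)x^2 + (7081/420)x - 8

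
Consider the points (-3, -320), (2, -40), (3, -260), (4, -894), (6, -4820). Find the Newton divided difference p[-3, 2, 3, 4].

-23

p[-3,2] = (-40 - (-320)) / (2 - (-3)) = 56
p[2,3] = (-260 - (-40)) / (3 - 2) = -220
p[3,4] = (-894 - (-260)) / (4 - 3) = -634
p[-3,2,3] = (-220 - 56) / (3 - (-3)) = -46
p[2,3,4] = (-634 - (-220)) / (4 - 2) = -207
p[-3,2,3,4] = (-207 - (-46)) / (4 - (-3)) = -23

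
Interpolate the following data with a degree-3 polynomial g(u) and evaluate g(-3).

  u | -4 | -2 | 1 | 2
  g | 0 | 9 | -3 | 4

55/6

Evaluate each Lagrange basis at u = -3:
L_0(-3) = (-1)·(-4)·(-5)/[(-2)·(-5)·(-6)] = 1/3
L_1(-3) = (1)·(-4)·(-5)/[(2)·(-3)·(-4)] = 5/6
L_2(-3) = (1)·(-1)·(-5)/[(5)·(3)·(-1)] = -1/3
L_3(-3) = (1)·(-1)·(-4)/[(6)·(4)·(1)] = 1/6
Sum: 0 + 9·(5/6) + (-3)·(-1/3) + 4·(1/6) = 55/6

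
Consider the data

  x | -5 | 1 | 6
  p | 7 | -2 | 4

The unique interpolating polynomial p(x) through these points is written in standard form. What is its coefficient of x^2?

27/110

Build the Lagrange basis polynomials:
L_0(x) = (x - 1)(x - 6) / [66] = (1/66)x^2 - (7/66)x + 1/11
L_1(x) = (x + 5)(x - 6) / [-30] = -(1/30)x^2 + (1/30)x + 1
L_2(x) = (x + 5)(x - 1) / [55] = (1/55)x^2 + (4/55)x - 1/11
p(x) = 7·L_0 + (-2)·L_1 + 4·L_2
Only the coefficient of x^2 is needed; take it from each L_i and combine:
7·(1/66) + (-2)·(-1/30) + 4·(1/55) = 27/110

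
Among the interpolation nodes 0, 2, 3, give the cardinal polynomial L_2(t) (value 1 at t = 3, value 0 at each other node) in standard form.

L_2(t) = t(t - 2) / [(3)·(1)]
       = (t^2 - 2t) / (3)

L_2(t) = (1/3)t^2 - (2/3)t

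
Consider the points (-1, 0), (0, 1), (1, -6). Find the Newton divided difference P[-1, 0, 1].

P[-1,0] = (1 - 0) / (0 - (-1)) = 1
P[0,1] = (-6 - 1) / (1 - 0) = -7
P[-1,0,1] = (-7 - 1) / (1 - (-1)) = -4

-4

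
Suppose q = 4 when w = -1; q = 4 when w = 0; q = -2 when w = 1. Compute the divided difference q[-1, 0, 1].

q[-1,0] = (4 - 4) / (0 - (-1)) = 0
q[0,1] = (-2 - 4) / (1 - 0) = -6
q[-1,0,1] = (-6 - 0) / (1 - (-1)) = -3

-3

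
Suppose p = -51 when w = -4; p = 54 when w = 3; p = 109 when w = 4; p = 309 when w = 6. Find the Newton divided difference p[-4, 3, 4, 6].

1

p[-4,3] = (54 - (-51)) / (3 - (-4)) = 15
p[3,4] = (109 - 54) / (4 - 3) = 55
p[4,6] = (309 - 109) / (6 - 4) = 100
p[-4,3,4] = (55 - 15) / (4 - (-4)) = 5
p[3,4,6] = (100 - 55) / (6 - 3) = 15
p[-4,3,4,6] = (15 - 5) / (6 - (-4)) = 1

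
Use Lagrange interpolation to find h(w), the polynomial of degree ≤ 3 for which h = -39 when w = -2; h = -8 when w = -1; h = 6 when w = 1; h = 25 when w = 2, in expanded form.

Build the Lagrange basis polynomials:
L_0(w) = (w + 1)(w - 1)(w - 2) / [-12] = -(1/12)w^3 + (1/6)w^2 + (1/12)w - 1/6
L_1(w) = (w + 2)(w - 1)(w - 2) / [6] = (1/6)w^3 - (1/6)w^2 - (2/3)w + 2/3
L_2(w) = (w + 2)(w + 1)(w - 2) / [-6] = -(1/6)w^3 - (1/6)w^2 + (2/3)w + 2/3
L_3(w) = (w + 2)(w + 1)(w - 1) / [12] = (1/12)w^3 + (1/6)w^2 - (1/12)w - 1/6
h(w) = (-39)·L_0 + (-8)·L_1 + 6·L_2 + 25·L_3
  (-39)·L_0(w) = (13/4)w^3 - (13/2)w^2 - (13/4)w + 13/2
  (-8)·L_1(w) = -(4/3)w^3 + (4/3)w^2 + (16/3)w - 16/3
  6·L_2(w) = -w^3 - w^2 + 4w + 4
  25·L_3(w) = (25/12)w^3 + (25/6)w^2 - (25/12)w - 25/6
Adding term by term: 3w^3 - 2w^2 + 4w + 1

h(w) = 3w^3 - 2w^2 + 4w + 1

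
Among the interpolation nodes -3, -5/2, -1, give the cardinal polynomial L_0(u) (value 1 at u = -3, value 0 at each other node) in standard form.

L_0(u) = u^2 + (7/2)u + 5/2

L_0(u) = (u + 5/2)(u + 1) / [(-1/2)·(-2)]
       = (u^2 + (7/2)u + 5/2) / (1)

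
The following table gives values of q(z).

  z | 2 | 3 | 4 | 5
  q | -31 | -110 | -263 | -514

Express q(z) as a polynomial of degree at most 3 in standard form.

q(z) = -4z^3 - z^2 + 2z + 1

Newton's divided differences:
q[2,3] = (-110 - (-31)) / (3 - 2) = -79
q[3,4] = (-263 - (-110)) / (4 - 3) = -153
q[4,5] = (-514 - (-263)) / (5 - 4) = -251
q[2,3,4] = (-153 - (-79)) / (4 - 2) = -37
q[3,4,5] = (-251 - (-153)) / (5 - 3) = -49
q[2,3,4,5] = (-49 - (-37)) / (5 - 2) = -4
q(z) = -31 + (-79)·(z - 2) + (-37)·(z - 2)(z - 3) + (-4)·(z - 2)(z - 3)(z - 4)
Expanding: q(z) = -4z^3 - z^2 + 2z + 1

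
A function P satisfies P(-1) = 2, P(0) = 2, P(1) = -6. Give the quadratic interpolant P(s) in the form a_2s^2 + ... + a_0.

P(s) = -4s^2 - 4s + 2

L_0(s) = s(s - 1) / [2] = (1/2)s^2 - (1/2)s
L_1(s) = (s + 1)(s - 1) / [-1] = -s^2 + 1
L_2(s) = (s + 1)s / [2] = (1/2)s^2 + (1/2)s
P(s) = 2·L_0 + 2·L_1 + (-6)·L_2
  2·L_0(s) = s^2 - s
  2·L_1(s) = -2s^2 + 2
  (-6)·L_2(s) = -3s^2 - 3s
Adding term by term: -4s^2 - 4s + 2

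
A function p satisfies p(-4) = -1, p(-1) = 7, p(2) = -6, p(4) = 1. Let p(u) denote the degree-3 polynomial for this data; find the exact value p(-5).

-179/10

Using Newton's divided-difference form:
p[-4,-1] = (7 - (-1)) / (-1 - (-4)) = 8/3
p[-1,2] = (-6 - 7) / (2 - (-1)) = -13/3
p[2,4] = (1 - (-6)) / (4 - 2) = 7/2
p[-4,-1,2] = (-13/3 - 8/3) / (2 - (-4)) = -7/6
p[-1,2,4] = (7/2 - (-13/3)) / (4 - (-1)) = 47/30
p[-4,-1,2,4] = (47/30 - (-7/6)) / (4 - (-4)) = 41/120
p(-5) = -1 + (8/3)·(-1) + (-7/6)·(-1)·(-4) + (41/120)·(-1)·(-4)·(-7) = -179/10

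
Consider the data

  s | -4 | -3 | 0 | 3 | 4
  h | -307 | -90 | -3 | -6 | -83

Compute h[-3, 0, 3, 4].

-2

h[-3,0] = (-3 - (-90)) / (0 - (-3)) = 29
h[0,3] = (-6 - (-3)) / (3 - 0) = -1
h[3,4] = (-83 - (-6)) / (4 - 3) = -77
h[-3,0,3] = (-1 - 29) / (3 - (-3)) = -5
h[0,3,4] = (-77 - (-1)) / (4 - 0) = -19
h[-3,0,3,4] = (-19 - (-5)) / (4 - (-3)) = -2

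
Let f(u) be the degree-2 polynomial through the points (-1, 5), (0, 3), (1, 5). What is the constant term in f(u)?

Build the Lagrange basis polynomials:
L_0(u) = u(u - 1) / [2] = (1/2)u^2 - (1/2)u
L_1(u) = (u + 1)(u - 1) / [-1] = -u^2 + 1
L_2(u) = (u + 1)u / [2] = (1/2)u^2 + (1/2)u
f(u) = 5·L_0 + 3·L_1 + 5·L_2
Only the constant term is needed; take it from each L_i and combine:
5·(0) + 3·(1) + 5·(0) = 3

3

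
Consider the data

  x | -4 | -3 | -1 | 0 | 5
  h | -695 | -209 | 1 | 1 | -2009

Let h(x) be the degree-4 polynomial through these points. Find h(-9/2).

-18065/16

L_0(-9/2) = (-3/2)·(-7/2)·(-9/2)·(-19/2)/[(-1)·(-3)·(-4)·(-9)] = 133/64
L_1(-9/2) = (-1/2)·(-7/2)·(-9/2)·(-19/2)/[(1)·(-2)·(-3)·(-8)] = -399/256
L_2(-9/2) = (-1/2)·(-3/2)·(-9/2)·(-19/2)/[(3)·(2)·(-1)·(-6)] = 57/64
L_3(-9/2) = (-1/2)·(-3/2)·(-7/2)·(-19/2)/[(4)·(3)·(1)·(-5)] = -133/320
L_4(-9/2) = (-1/2)·(-3/2)·(-7/2)·(-9/2)/[(9)·(8)·(6)·(5)] = 7/1280
Sum: (-695)·(133/64) + (-209)·(-399/256) + 1·(57/64) + 1·(-133/320) + (-2009)·(7/1280) = -18065/16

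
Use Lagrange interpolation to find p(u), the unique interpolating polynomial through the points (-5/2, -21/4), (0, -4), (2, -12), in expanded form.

p(u) = -u^2 - 2u - 4

Build the Lagrange basis polynomials:
L_0(u) = u(u - 2) / [45/4] = (4/45)u^2 - (8/45)u
L_1(u) = (u + 5/2)(u - 2) / [-5] = -(1/5)u^2 - (1/10)u + 1
L_2(u) = (u + 5/2)u / [9] = (1/9)u^2 + (5/18)u
p(u) = (-21/4)·L_0 + (-4)·L_1 + (-12)·L_2
  (-21/4)·L_0(u) = -(7/15)u^2 + (14/15)u
  (-4)·L_1(u) = (4/5)u^2 + (2/5)u - 4
  (-12)·L_2(u) = -(4/3)u^2 - (10/3)u
Adding term by term: -u^2 - 2u - 4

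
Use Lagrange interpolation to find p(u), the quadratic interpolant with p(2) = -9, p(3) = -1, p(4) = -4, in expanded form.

Build the Lagrange basis polynomials:
L_0(u) = (u - 3)(u - 4) / [2] = (1/2)u^2 - (7/2)u + 6
L_1(u) = (u - 2)(u - 4) / [-1] = -u^2 + 6u - 8
L_2(u) = (u - 2)(u - 3) / [2] = (1/2)u^2 - (5/2)u + 3
p(u) = (-9)·L_0 + (-1)·L_1 + (-4)·L_2
  (-9)·L_0(u) = -(9/2)u^2 + (63/2)u - 54
  (-1)·L_1(u) = u^2 - 6u + 8
  (-4)·L_2(u) = -2u^2 + 10u - 12
Adding term by term: -(11/2)u^2 + (71/2)u - 58

p(u) = -(11/2)u^2 + (71/2)u - 58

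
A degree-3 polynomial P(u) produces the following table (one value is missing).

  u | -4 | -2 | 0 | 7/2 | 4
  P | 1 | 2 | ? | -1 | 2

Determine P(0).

-799/330

The 4 known values determine P uniquely (degree ≤ 3).
Evaluate each Lagrange basis at u = 0:
L_0(0) = (2)·(-7/2)·(-4)/[(-2)·(-15/2)·(-8)] = -7/30
L_1(0) = (4)·(-7/2)·(-4)/[(2)·(-11/2)·(-6)] = 28/33
L_2(0) = (4)·(2)·(-4)/[(15/2)·(11/2)·(-1/2)] = 256/165
L_3(0) = (4)·(2)·(-7/2)/[(8)·(6)·(1/2)] = -7/6
Sum: 1·(-7/30) + 2·(28/33) + (-1)·(256/165) + 2·(-7/6) = -799/330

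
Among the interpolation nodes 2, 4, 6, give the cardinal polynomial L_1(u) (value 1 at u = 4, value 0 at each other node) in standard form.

L_1(u) = (u - 2)(u - 6) / [(2)·(-2)]
       = (u^2 - 8u + 12) / (-4)

L_1(u) = -(1/4)u^2 + 2u - 3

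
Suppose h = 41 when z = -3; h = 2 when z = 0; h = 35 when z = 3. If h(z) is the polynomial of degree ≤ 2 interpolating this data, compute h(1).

5

Evaluate each Lagrange basis at z = 1:
L_0(1) = (1)·(-2)/[(-3)·(-6)] = -1/9
L_1(1) = (4)·(-2)/[(3)·(-3)] = 8/9
L_2(1) = (4)·(1)/[(6)·(3)] = 2/9
Sum: 41·(-1/9) + 2·(8/9) + 35·(2/9) = 5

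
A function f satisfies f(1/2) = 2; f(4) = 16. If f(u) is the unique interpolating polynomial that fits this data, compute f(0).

Evaluate each Lagrange basis at u = 0:
L_0(0) = (-4)/[(-7/2)] = 8/7
L_1(0) = (-1/2)/[(7/2)] = -1/7
Sum: 2·(8/7) + 16·(-1/7) = 0

0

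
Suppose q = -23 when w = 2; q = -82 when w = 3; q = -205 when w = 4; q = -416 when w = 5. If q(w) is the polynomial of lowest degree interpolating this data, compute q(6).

Evaluate each Lagrange basis at w = 6:
L_0(6) = (3)·(2)·(1)/[(-1)·(-2)·(-3)] = -1
L_1(6) = (4)·(2)·(1)/[(1)·(-1)·(-2)] = 4
L_2(6) = (4)·(3)·(1)/[(2)·(1)·(-1)] = -6
L_3(6) = (4)·(3)·(2)/[(3)·(2)·(1)] = 4
Sum: (-23)·(-1) + (-82)·(4) + (-205)·(-6) + (-416)·(4) = -739

-739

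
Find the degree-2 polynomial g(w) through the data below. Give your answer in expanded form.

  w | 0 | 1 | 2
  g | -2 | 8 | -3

g(w) = -(21/2)w^2 + (41/2)w - 2

Build the Lagrange basis polynomials:
L_0(w) = (w - 1)(w - 2) / [2] = (1/2)w^2 - (3/2)w + 1
L_1(w) = w(w - 2) / [-1] = -w^2 + 2w
L_2(w) = w(w - 1) / [2] = (1/2)w^2 - (1/2)w
g(w) = (-2)·L_0 + 8·L_1 + (-3)·L_2
  (-2)·L_0(w) = -w^2 + 3w - 2
  8·L_1(w) = -8w^2 + 16w
  (-3)·L_2(w) = -(3/2)w^2 + (3/2)w
Adding term by term: -(21/2)w^2 + (41/2)w - 2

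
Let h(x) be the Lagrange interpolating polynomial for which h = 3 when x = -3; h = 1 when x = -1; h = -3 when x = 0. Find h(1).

L_0(1) = (2)·(1)/[(-2)·(-3)] = 1/3
L_1(1) = (4)·(1)/[(2)·(-1)] = -2
L_2(1) = (4)·(2)/[(3)·(1)] = 8/3
Sum: 3·(1/3) + 1·(-2) + (-3)·(8/3) = -9

-9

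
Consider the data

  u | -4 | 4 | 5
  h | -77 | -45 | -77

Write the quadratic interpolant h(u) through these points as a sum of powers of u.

h(u) = -4u^2 + 4u + 3

Newton's divided differences:
h[-4,4] = (-45 - (-77)) / (4 - (-4)) = 4
h[4,5] = (-77 - (-45)) / (5 - 4) = -32
h[-4,4,5] = (-32 - 4) / (5 - (-4)) = -4
h(u) = -77 + 4·(u + 4) + (-4)·(u + 4)(u - 4)
Expanding: h(u) = -4u^2 + 4u + 3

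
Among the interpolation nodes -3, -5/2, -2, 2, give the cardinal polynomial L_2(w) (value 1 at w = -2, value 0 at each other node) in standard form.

L_2(w) = -(1/2)w^3 - (7/4)w^2 + (7/4)w + 15/2

L_2(w) = (w + 3)(w + 5/2)(w - 2) / [(1)·(1/2)·(-4)]
       = (w^3 + (7/2)w^2 - (7/2)w - 15) / (-2)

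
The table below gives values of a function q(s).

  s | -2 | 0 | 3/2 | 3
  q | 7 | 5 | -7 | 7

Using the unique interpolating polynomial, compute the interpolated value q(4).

139/3

Evaluate each Lagrange basis at s = 4:
L_0(4) = (4)·(5/2)·(1)/[(-2)·(-7/2)·(-5)] = -2/7
L_1(4) = (6)·(5/2)·(1)/[(2)·(-3/2)·(-3)] = 5/3
L_2(4) = (6)·(4)·(1)/[(7/2)·(3/2)·(-3/2)] = -64/21
L_3(4) = (6)·(4)·(5/2)/[(5)·(3)·(3/2)] = 8/3
Sum: 7·(-2/7) + 5·(5/3) + (-7)·(-64/21) + 7·(8/3) = 139/3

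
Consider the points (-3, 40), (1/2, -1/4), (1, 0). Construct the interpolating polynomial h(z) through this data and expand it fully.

Build the Lagrange basis polynomials:
L_0(z) = (z - 1/2)(z - 1) / [14] = (1/14)z^2 - (3/28)z + 1/28
L_1(z) = (z + 3)(z - 1) / [-7/4] = -(4/7)z^2 - (8/7)z + 12/7
L_2(z) = (z + 3)(z - 1/2) / [2] = (1/2)z^2 + (5/4)z - 3/4
h(z) = 40·L_0 + (-1/4)·L_1 + 0·L_2
  40·L_0(z) = (20/7)z^2 - (30/7)z + 10/7
  (-1/4)·L_1(z) = (1/7)z^2 + (2/7)z - 3/7
  0·L_2(z) = 0
Adding term by term: 3z^2 - 4z + 1

h(z) = 3z^2 - 4z + 1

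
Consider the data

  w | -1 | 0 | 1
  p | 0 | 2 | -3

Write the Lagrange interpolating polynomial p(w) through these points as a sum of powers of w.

L_0(w) = w(w - 1) / [2] = (1/2)w^2 - (1/2)w
L_1(w) = (w + 1)(w - 1) / [-1] = -w^2 + 1
L_2(w) = (w + 1)w / [2] = (1/2)w^2 + (1/2)w
p(w) = 0·L_0 + 2·L_1 + (-3)·L_2
  0·L_0(w) = 0
  2·L_1(w) = -2w^2 + 2
  (-3)·L_2(w) = -(3/2)w^2 - (3/2)w
Adding term by term: -(7/2)w^2 - (3/2)w + 2

p(w) = -(7/2)w^2 - (3/2)w + 2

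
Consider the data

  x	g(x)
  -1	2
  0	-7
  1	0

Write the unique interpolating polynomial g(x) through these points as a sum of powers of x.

g(x) = 8x^2 - x - 7

Build the Lagrange basis polynomials:
L_0(x) = x(x - 1) / [2] = (1/2)x^2 - (1/2)x
L_1(x) = (x + 1)(x - 1) / [-1] = -x^2 + 1
L_2(x) = (x + 1)x / [2] = (1/2)x^2 + (1/2)x
g(x) = 2·L_0 + (-7)·L_1 + 0·L_2
  2·L_0(x) = x^2 - x
  (-7)·L_1(x) = 7x^2 - 7
  0·L_2(x) = 0
Adding term by term: 8x^2 - x - 7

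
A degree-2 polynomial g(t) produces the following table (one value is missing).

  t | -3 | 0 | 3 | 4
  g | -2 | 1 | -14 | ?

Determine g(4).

The 3 known values determine g uniquely (degree ≤ 2).
Evaluate each Lagrange basis at t = 4:
L_0(4) = (4)·(1)/[(-3)·(-6)] = 2/9
L_1(4) = (7)·(1)/[(3)·(-3)] = -7/9
L_2(4) = (7)·(4)/[(6)·(3)] = 14/9
Sum: (-2)·(2/9) + 1·(-7/9) + (-14)·(14/9) = -23

-23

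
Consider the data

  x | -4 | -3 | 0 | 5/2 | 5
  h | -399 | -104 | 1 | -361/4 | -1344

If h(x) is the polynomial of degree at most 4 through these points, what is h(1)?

Using Newton's divided-difference form:
h[-4,-3] = (-104 - (-399)) / (-3 - (-4)) = 295
h[-3,0] = (1 - (-104)) / (0 - (-3)) = 35
h[0,5/2] = (-361/4 - 1) / (5/2 - 0) = -73/2
h[5/2,5] = (-1344 - (-361/4)) / (5 - 5/2) = -1003/2
h[-4,-3,0] = (35 - 295) / (0 - (-4)) = -65
h[-3,0,5/2] = (-73/2 - 35) / (5/2 - (-3)) = -13
h[0,5/2,5] = (-1003/2 - (-73/2)) / (5 - 0) = -93
h[-4,-3,0,5/2] = (-13 - (-65)) / (5/2 - (-4)) = 8
h[-3,0,5/2,5] = (-93 - (-13)) / (5 - (-3)) = -10
h[-4,-3,0,5/2,5] = (-10 - 8) / (5 - (-4)) = -2
h(1) = -399 + 295·(5) + (-65)·(5)·(4) + 8·(5)·(4)·(1) + (-2)·(5)·(4)·(1)·(-3/2) = -4

-4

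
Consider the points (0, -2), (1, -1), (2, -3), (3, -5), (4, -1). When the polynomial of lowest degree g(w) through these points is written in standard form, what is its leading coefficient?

Build the Lagrange basis polynomials:
L_0(w) = (w - 1)(w - 2)(w - 3)(w - 4) / [24] = (1/24)w^4 - (5/12)w^3 + (35/24)w^2 - (25/12)w + 1
L_1(w) = w(w - 2)(w - 3)(w - 4) / [-6] = -(1/6)w^4 + (3/2)w^3 - (13/3)w^2 + 4w
L_2(w) = w(w - 1)(w - 3)(w - 4) / [4] = (1/4)w^4 - 2w^3 + (19/4)w^2 - 3w
L_3(w) = w(w - 1)(w - 2)(w - 4) / [-6] = -(1/6)w^4 + (7/6)w^3 - (7/3)w^2 + (4/3)w
L_4(w) = w(w - 1)(w - 2)(w - 3) / [24] = (1/24)w^4 - (1/4)w^3 + (11/24)w^2 - (1/4)w
g(w) = (-2)·L_0 + (-1)·L_1 + (-3)·L_2 + (-5)·L_3 + (-1)·L_4
Only the coefficient of w^4 is needed; take it from each L_i and combine:
(-2)·(1/24) + (-1)·(-1/6) + (-3)·(1/4) + (-5)·(-1/6) + (-1)·(1/24) = 1/8

1/8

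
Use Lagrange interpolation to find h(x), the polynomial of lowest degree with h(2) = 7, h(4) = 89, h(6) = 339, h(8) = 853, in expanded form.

L_0(x) = (x - 4)(x - 6)(x - 8) / [-48] = -(1/48)x^3 + (3/8)x^2 - (13/6)x + 4
L_1(x) = (x - 2)(x - 6)(x - 8) / [16] = (1/16)x^3 - x^2 + (19/4)x - 6
L_2(x) = (x - 2)(x - 4)(x - 8) / [-16] = -(1/16)x^3 + (7/8)x^2 - (7/2)x + 4
L_3(x) = (x - 2)(x - 4)(x - 6) / [48] = (1/48)x^3 - (1/4)x^2 + (11/12)x - 1
h(x) = 7·L_0 + 89·L_1 + 339·L_2 + 853·L_3
  7·L_0(x) = -(7/48)x^3 + (21/8)x^2 - (91/6)x + 28
  89·L_1(x) = (89/16)x^3 - 89x^2 + (1691/4)x - 534
  339·L_2(x) = -(339/16)x^3 + (2373/8)x^2 - (2373/2)x + 1356
  853·L_3(x) = (853/48)x^3 - (853/4)x^2 + (9383/12)x - 853
Adding term by term: 2x^3 - 3x^2 + 3x - 3

h(x) = 2x^3 - 3x^2 + 3x - 3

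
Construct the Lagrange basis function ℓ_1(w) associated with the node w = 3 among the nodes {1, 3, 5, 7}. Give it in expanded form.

ℓ_1(w) = (w - 1)(w - 5)(w - 7) / [(2)·(-2)·(-4)]
       = (w^3 - 13w^2 + 47w - 35) / (16)

ℓ_1(w) = (1/16)w^3 - (13/16)w^2 + (47/16)w - 35/16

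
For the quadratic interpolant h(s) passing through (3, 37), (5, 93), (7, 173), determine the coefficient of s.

Build the Lagrange basis polynomials:
L_0(s) = (s - 5)(s - 7) / [8] = (1/8)s^2 - (3/2)s + 35/8
L_1(s) = (s - 3)(s - 7) / [-4] = -(1/4)s^2 + (5/2)s - 21/4
L_2(s) = (s - 3)(s - 5) / [8] = (1/8)s^2 - s + 15/8
h(s) = 37·L_0 + 93·L_1 + 173·L_2
Only the coefficient of s is needed; take it from each L_i and combine:
37·(-3/2) + 93·(5/2) + 173·(-1) = 4

4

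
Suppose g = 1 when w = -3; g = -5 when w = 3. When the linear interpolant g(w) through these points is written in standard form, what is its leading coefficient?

L_0(w) = (w - 3) / [-6] = -(1/6)w + 1/2
L_1(w) = (w + 3) / [6] = (1/6)w + 1/2
g(w) = 1·L_0 + (-5)·L_1
Only the coefficient of w is needed; take it from each L_i and combine:
1·(-1/6) + (-5)·(1/6) = -1

-1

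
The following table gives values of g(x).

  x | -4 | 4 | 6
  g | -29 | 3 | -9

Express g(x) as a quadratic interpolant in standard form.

g(x) = -x^2 + 4x + 3

Build the Lagrange basis polynomials:
L_0(x) = (x - 4)(x - 6) / [80] = (1/80)x^2 - (1/8)x + 3/10
L_1(x) = (x + 4)(x - 6) / [-16] = -(1/16)x^2 + (1/8)x + 3/2
L_2(x) = (x + 4)(x - 4) / [20] = (1/20)x^2 - 4/5
g(x) = (-29)·L_0 + 3·L_1 + (-9)·L_2
  (-29)·L_0(x) = -(29/80)x^2 + (29/8)x - 87/10
  3·L_1(x) = -(3/16)x^2 + (3/8)x + 9/2
  (-9)·L_2(x) = -(9/20)x^2 + 36/5
Adding term by term: -x^2 + 4x + 3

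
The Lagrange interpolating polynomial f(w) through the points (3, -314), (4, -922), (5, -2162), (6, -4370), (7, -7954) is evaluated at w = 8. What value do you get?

-13394

Evaluate each Lagrange basis at w = 8:
L_0(8) = (4)·(3)·(2)·(1)/[(-1)·(-2)·(-3)·(-4)] = 1
L_1(8) = (5)·(3)·(2)·(1)/[(1)·(-1)·(-2)·(-3)] = -5
L_2(8) = (5)·(4)·(2)·(1)/[(2)·(1)·(-1)·(-2)] = 10
L_3(8) = (5)·(4)·(3)·(1)/[(3)·(2)·(1)·(-1)] = -10
L_4(8) = (5)·(4)·(3)·(2)/[(4)·(3)·(2)·(1)] = 5
Sum: (-314)·(1) + (-922)·(-5) + (-2162)·(10) + (-4370)·(-10) + (-7954)·(5) = -13394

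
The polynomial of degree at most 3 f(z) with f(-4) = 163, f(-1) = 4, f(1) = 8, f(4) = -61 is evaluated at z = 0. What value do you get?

L_0(0) = (1)·(-1)·(-4)/[(-3)·(-5)·(-8)] = -1/30
L_1(0) = (4)·(-1)·(-4)/[(3)·(-2)·(-5)] = 8/15
L_2(0) = (4)·(1)·(-4)/[(5)·(2)·(-3)] = 8/15
L_3(0) = (4)·(1)·(-1)/[(8)·(5)·(3)] = -1/30
Sum: 163·(-1/30) + 4·(8/15) + 8·(8/15) + (-61)·(-1/30) = 3

3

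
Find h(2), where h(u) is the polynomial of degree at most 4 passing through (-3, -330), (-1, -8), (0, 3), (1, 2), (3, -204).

Using Newton's divided-difference form:
h[-3,-1] = (-8 - (-330)) / (-1 - (-3)) = 161
h[-1,0] = (3 - (-8)) / (0 - (-1)) = 11
h[0,1] = (2 - 3) / (1 - 0) = -1
h[1,3] = (-204 - 2) / (3 - 1) = -103
h[-3,-1,0] = (11 - 161) / (0 - (-3)) = -50
h[-1,0,1] = (-1 - 11) / (1 - (-1)) = -6
h[0,1,3] = (-103 - (-1)) / (3 - 0) = -34
h[-3,-1,0,1] = (-6 - (-50)) / (1 - (-3)) = 11
h[-1,0,1,3] = (-34 - (-6)) / (3 - (-1)) = -7
h[-3,-1,0,1,3] = (-7 - 11) / (3 - (-3)) = -3
h(2) = -330 + 161·(5) + (-50)·(5)·(3) + 11·(5)·(3)·(2) + (-3)·(5)·(3)·(2)·(1) = -35

-35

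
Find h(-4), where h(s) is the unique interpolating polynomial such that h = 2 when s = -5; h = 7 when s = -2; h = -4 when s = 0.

Using Newton's divided-difference form:
h[-5,-2] = (7 - 2) / (-2 - (-5)) = 5/3
h[-2,0] = (-4 - 7) / (0 - (-2)) = -11/2
h[-5,-2,0] = (-11/2 - 5/3) / (0 - (-5)) = -43/30
h(-4) = 2 + (5/3)·(1) + (-43/30)·(1)·(-2) = 98/15

98/15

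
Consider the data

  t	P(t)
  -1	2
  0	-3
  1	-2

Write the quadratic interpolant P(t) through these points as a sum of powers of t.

P(t) = 3t^2 - 2t - 3

Build the Lagrange basis polynomials:
L_0(t) = t(t - 1) / [2] = (1/2)t^2 - (1/2)t
L_1(t) = (t + 1)(t - 1) / [-1] = -t^2 + 1
L_2(t) = (t + 1)t / [2] = (1/2)t^2 + (1/2)t
P(t) = 2·L_0 + (-3)·L_1 + (-2)·L_2
  2·L_0(t) = t^2 - t
  (-3)·L_1(t) = 3t^2 - 3
  (-2)·L_2(t) = -t^2 - t
Adding term by term: 3t^2 - 2t - 3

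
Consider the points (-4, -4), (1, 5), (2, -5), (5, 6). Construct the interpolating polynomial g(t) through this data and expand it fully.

Newton's divided differences:
g[-4,1] = (5 - (-4)) / (1 - (-4)) = 9/5
g[1,2] = (-5 - 5) / (2 - 1) = -10
g[2,5] = (6 - (-5)) / (5 - 2) = 11/3
g[-4,1,2] = (-10 - 9/5) / (2 - (-4)) = -59/30
g[1,2,5] = (11/3 - (-10)) / (5 - 1) = 41/12
g[-4,1,2,5] = (41/12 - (-59/30)) / (5 - (-4)) = 323/540
g(t) = -4 + (9/5)·(t + 4) + (-59/30)·(t + 4)(t - 1) + (323/540)·(t + 4)(t - 1)(t - 2)
Expanding: g(t) = (323/540)t^3 - (739/540)t^2 - (1361/135)t + 428/27

g(t) = (323/540)t^3 - (739/540)t^2 - (1361/135)t + 428/27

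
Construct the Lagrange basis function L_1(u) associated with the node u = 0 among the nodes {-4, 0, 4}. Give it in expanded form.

L_1(u) = -(1/16)u^2 + 1

L_1(u) = (u + 4)(u - 4) / [(4)·(-4)]
       = (u^2 - 16) / (-16)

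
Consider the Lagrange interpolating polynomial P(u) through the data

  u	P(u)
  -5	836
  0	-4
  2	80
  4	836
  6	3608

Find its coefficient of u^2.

L_0(u) = u(u - 2)(u - 4)(u - 6) / [3465] = (1/3465)u^4 - (4/1155)u^3 + (4/315)u^2 - (16/1155)u
L_1(u) = (u + 5)(u - 2)(u - 4)(u - 6) / [-240] = -(1/240)u^4 + (7/240)u^3 + (1/15)u^2 - (43/60)u + 1
L_2(u) = (u + 5)u(u - 4)(u - 6) / [112] = (1/112)u^4 - (5/112)u^3 - (13/56)u^2 + (15/14)u
L_3(u) = (u + 5)u(u - 2)(u - 6) / [-144] = -(1/144)u^4 + (1/48)u^3 + (7/36)u^2 - (5/12)u
L_4(u) = (u + 5)u(u - 2)(u - 4) / [528] = (1/528)u^4 - (1/528)u^3 - (1/24)u^2 + (5/66)u
P(u) = 836·L_0 + (-4)·L_1 + 80·L_2 + 836·L_3 + 3608·L_4
Only the coefficient of u^2 is needed; take it from each L_i and combine:
836·(4/315) + (-4)·(1/15) + 80·(-13/56) + 836·(7/36) + 3608·(-1/24) = 4

4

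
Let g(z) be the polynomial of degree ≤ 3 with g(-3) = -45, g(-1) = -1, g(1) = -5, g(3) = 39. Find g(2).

5

Using Newton's divided-difference form:
g[-3,-1] = (-1 - (-45)) / (-1 - (-3)) = 22
g[-1,1] = (-5 - (-1)) / (1 - (-1)) = -2
g[1,3] = (39 - (-5)) / (3 - 1) = 22
g[-3,-1,1] = (-2 - 22) / (1 - (-3)) = -6
g[-1,1,3] = (22 - (-2)) / (3 - (-1)) = 6
g[-3,-1,1,3] = (6 - (-6)) / (3 - (-3)) = 2
g(2) = -45 + 22·(5) + (-6)·(5)·(3) + 2·(5)·(3)·(1) = 5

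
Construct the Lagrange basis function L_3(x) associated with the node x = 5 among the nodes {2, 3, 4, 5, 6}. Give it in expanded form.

L_3(x) = (x - 2)(x - 3)(x - 4)(x - 6) / [(3)·(2)·(1)·(-1)]
       = (x^4 - 15x^3 + 80x^2 - 180x + 144) / (-6)

L_3(x) = -(1/6)x^4 + (5/2)x^3 - (40/3)x^2 + 30x - 24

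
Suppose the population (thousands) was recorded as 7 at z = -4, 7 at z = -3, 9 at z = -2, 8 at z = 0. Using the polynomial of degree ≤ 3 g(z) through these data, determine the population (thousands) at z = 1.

Evaluate each Lagrange basis at z = 1:
L_0(1) = (4)·(3)·(1)/[(-1)·(-2)·(-4)] = -3/2
L_1(1) = (5)·(3)·(1)/[(1)·(-1)·(-3)] = 5
L_2(1) = (5)·(4)·(1)/[(2)·(1)·(-2)] = -5
L_3(1) = (5)·(4)·(3)/[(4)·(3)·(2)] = 5/2
Sum: 7·(-3/2) + 7·(5) + 9·(-5) + 8·(5/2) = -1/2

-1/2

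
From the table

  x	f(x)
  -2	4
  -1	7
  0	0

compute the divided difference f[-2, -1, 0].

-5

f[-2,-1] = (7 - 4) / (-1 - (-2)) = 3
f[-1,0] = (0 - 7) / (0 - (-1)) = -7
f[-2,-1,0] = (-7 - 3) / (0 - (-2)) = -5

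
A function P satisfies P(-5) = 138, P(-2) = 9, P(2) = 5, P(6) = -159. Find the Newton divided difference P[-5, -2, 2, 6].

-1

P[-5,-2] = (9 - 138) / (-2 - (-5)) = -43
P[-2,2] = (5 - 9) / (2 - (-2)) = -1
P[2,6] = (-159 - 5) / (6 - 2) = -41
P[-5,-2,2] = (-1 - (-43)) / (2 - (-5)) = 6
P[-2,2,6] = (-41 - (-1)) / (6 - (-2)) = -5
P[-5,-2,2,6] = (-5 - 6) / (6 - (-5)) = -1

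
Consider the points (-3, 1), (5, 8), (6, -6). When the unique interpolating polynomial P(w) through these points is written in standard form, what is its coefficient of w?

Build the Lagrange basis polynomials:
L_0(w) = (w - 5)(w - 6) / [72] = (1/72)w^2 - (11/72)w + 5/12
L_1(w) = (w + 3)(w - 6) / [-8] = -(1/8)w^2 + (3/8)w + 9/4
L_2(w) = (w + 3)(w - 5) / [9] = (1/9)w^2 - (2/9)w - 5/3
P(w) = 1·L_0 + 8·L_1 + (-6)·L_2
Only the coefficient of w is needed; take it from each L_i and combine:
1·(-11/72) + 8·(3/8) + (-6)·(-2/9) = 301/72

301/72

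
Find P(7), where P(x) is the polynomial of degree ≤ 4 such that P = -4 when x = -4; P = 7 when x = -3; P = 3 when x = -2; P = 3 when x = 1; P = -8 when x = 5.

-14667/56

Evaluate each Lagrange basis at x = 7:
L_0(7) = (10)·(9)·(6)·(2)/[(-1)·(-2)·(-5)·(-9)] = 12
L_1(7) = (11)·(9)·(6)·(2)/[(1)·(-1)·(-4)·(-8)] = -297/8
L_2(7) = (11)·(10)·(6)·(2)/[(2)·(1)·(-3)·(-7)] = 220/7
L_3(7) = (11)·(10)·(9)·(2)/[(5)·(4)·(3)·(-4)] = -33/4
L_4(7) = (11)·(10)·(9)·(6)/[(9)·(8)·(7)·(4)] = 165/56
Sum: (-4)·(12) + 7·(-297/8) + 3·(220/7) + 3·(-33/4) + (-8)·(165/56) = -14667/56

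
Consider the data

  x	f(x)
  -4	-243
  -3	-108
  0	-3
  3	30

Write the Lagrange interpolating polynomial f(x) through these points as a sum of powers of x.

f(x) = 3x^3 - 4x^2 - 4x - 3

L_0(x) = (x + 3)x(x - 3) / [-28] = -(1/28)x^3 + (9/28)x
L_1(x) = (x + 4)x(x - 3) / [18] = (1/18)x^3 + (1/18)x^2 - (2/3)x
L_2(x) = (x + 4)(x + 3)(x - 3) / [-36] = -(1/36)x^3 - (1/9)x^2 + (1/4)x + 1
L_3(x) = (x + 4)(x + 3)x / [126] = (1/126)x^3 + (1/18)x^2 + (2/21)x
f(x) = (-243)·L_0 + (-108)·L_1 + (-3)·L_2 + 30·L_3
  (-243)·L_0(x) = (243/28)x^3 - (2187/28)x
  (-108)·L_1(x) = -6x^3 - 6x^2 + 72x
  (-3)·L_2(x) = (1/12)x^3 + (1/3)x^2 - (3/4)x - 3
  30·L_3(x) = (5/21)x^3 + (5/3)x^2 + (20/7)x
Adding term by term: 3x^3 - 4x^2 - 4x - 3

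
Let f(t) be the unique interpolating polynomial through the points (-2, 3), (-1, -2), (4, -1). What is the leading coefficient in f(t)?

Build the Lagrange basis polynomials:
L_0(t) = (t + 1)(t - 4) / [6] = (1/6)t^2 - (1/2)t - 2/3
L_1(t) = (t + 2)(t - 4) / [-5] = -(1/5)t^2 + (2/5)t + 8/5
L_2(t) = (t + 2)(t + 1) / [30] = (1/30)t^2 + (1/10)t + 1/15
f(t) = 3·L_0 + (-2)·L_1 + (-1)·L_2
Only the coefficient of t^2 is needed; take it from each L_i and combine:
3·(1/6) + (-2)·(-1/5) + (-1)·(1/30) = 13/15

13/15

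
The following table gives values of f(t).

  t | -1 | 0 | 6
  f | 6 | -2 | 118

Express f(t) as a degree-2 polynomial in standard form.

Build the Lagrange basis polynomials:
L_0(t) = t(t - 6) / [7] = (1/7)t^2 - (6/7)t
L_1(t) = (t + 1)(t - 6) / [-6] = -(1/6)t^2 + (5/6)t + 1
L_2(t) = (t + 1)t / [42] = (1/42)t^2 + (1/42)t
f(t) = 6·L_0 + (-2)·L_1 + 118·L_2
  6·L_0(t) = (6/7)t^2 - (36/7)t
  (-2)·L_1(t) = (1/3)t^2 - (5/3)t - 2
  118·L_2(t) = (59/21)t^2 + (59/21)t
Adding term by term: 4t^2 - 4t - 2

f(t) = 4t^2 - 4t - 2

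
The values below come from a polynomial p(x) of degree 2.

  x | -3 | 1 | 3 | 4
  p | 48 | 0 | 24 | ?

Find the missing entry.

48

The 3 known values determine p uniquely (degree ≤ 2).
Evaluate each Lagrange basis at x = 4:
L_0(4) = (3)·(1)/[(-4)·(-6)] = 1/8
L_1(4) = (7)·(1)/[(4)·(-2)] = -7/8
L_2(4) = (7)·(3)/[(6)·(2)] = 7/4
Sum: 48·(1/8) + 0 + 24·(7/4) = 48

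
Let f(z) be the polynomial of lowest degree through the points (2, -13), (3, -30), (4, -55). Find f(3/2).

Evaluate each Lagrange basis at z = 3/2:
L_0(3/2) = (-3/2)·(-5/2)/[(-1)·(-2)] = 15/8
L_1(3/2) = (-1/2)·(-5/2)/[(1)·(-1)] = -5/4
L_2(3/2) = (-1/2)·(-3/2)/[(2)·(1)] = 3/8
Sum: (-13)·(15/8) + (-30)·(-5/4) + (-55)·(3/8) = -15/2

-15/2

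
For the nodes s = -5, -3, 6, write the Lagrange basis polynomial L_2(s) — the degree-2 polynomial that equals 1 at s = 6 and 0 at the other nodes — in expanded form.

L_2(s) = (s + 5)(s + 3) / [(11)·(9)]
       = (s^2 + 8s + 15) / (99)

L_2(s) = (1/99)s^2 + (8/99)s + 5/33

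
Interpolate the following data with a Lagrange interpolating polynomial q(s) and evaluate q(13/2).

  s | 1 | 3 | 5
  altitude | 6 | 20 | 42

Evaluate each Lagrange basis at s = 13/2:
L_0(13/2) = (7/2)·(3/2)/[(-2)·(-4)] = 21/32
L_1(13/2) = (11/2)·(3/2)/[(2)·(-2)] = -33/16
L_2(13/2) = (11/2)·(7/2)/[(4)·(2)] = 77/32
Sum: 6·(21/32) + 20·(-33/16) + 42·(77/32) = 255/4

255/4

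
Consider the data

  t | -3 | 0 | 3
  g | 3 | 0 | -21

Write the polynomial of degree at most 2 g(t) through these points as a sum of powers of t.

g(t) = -t^2 - 4t

Newton's divided differences:
g[-3,0] = (0 - 3) / (0 - (-3)) = -1
g[0,3] = (-21 - 0) / (3 - 0) = -7
g[-3,0,3] = (-7 - (-1)) / (3 - (-3)) = -1
g(t) = 3 + (-1)·(t + 3) + (-1)·(t + 3)t
Expanding: g(t) = -t^2 - 4t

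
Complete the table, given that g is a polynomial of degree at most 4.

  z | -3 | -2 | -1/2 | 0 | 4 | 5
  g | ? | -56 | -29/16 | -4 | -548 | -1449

-289

The 5 known values determine g uniquely (degree ≤ 4).
L_0(-3) = (-5/2)·(-3)·(-7)·(-8)/[(-3/2)·(-2)·(-6)·(-7)] = 10/3
L_1(-3) = (-1)·(-3)·(-7)·(-8)/[(3/2)·(-1/2)·(-9/2)·(-11/2)] = -896/99
L_2(-3) = (-1)·(-5/2)·(-7)·(-8)/[(2)·(1/2)·(-4)·(-5)] = 7
L_3(-3) = (-1)·(-5/2)·(-3)·(-8)/[(6)·(9/2)·(4)·(-1)] = -5/9
L_4(-3) = (-1)·(-5/2)·(-3)·(-7)/[(7)·(11/2)·(5)·(1)] = 3/11
Sum: (-56)·(10/3) + (-29/16)·(-896/99) + (-4)·(7) + (-548)·(-5/9) + (-1449)·(3/11) = -289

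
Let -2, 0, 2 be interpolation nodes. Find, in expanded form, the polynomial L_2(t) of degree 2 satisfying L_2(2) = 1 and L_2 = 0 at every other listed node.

L_2(t) = (1/8)t^2 + (1/4)t

L_2(t) = (t + 2)t / [(4)·(2)]
       = (t^2 + 2t) / (8)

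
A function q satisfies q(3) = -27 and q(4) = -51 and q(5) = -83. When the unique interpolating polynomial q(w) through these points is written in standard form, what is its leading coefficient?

-4

The leading coefficient equals the top divided difference q[3,4,5].
q[3,4] = (-51 - (-27)) / (4 - 3) = -24
q[4,5] = (-83 - (-51)) / (5 - 4) = -32
q[3,4,5] = (-32 - (-24)) / (5 - 3) = -4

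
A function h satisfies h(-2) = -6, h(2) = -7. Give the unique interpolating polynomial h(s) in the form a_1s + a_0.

Build the Lagrange basis polynomials:
L_0(s) = (s - 2) / [-4] = -(1/4)s + 1/2
L_1(s) = (s + 2) / [4] = (1/4)s + 1/2
h(s) = (-6)·L_0 + (-7)·L_1
  (-6)·L_0(s) = (3/2)s - 3
  (-7)·L_1(s) = -(7/4)s - 7/2
Adding term by term: -(1/4)s - 13/2

h(s) = -(1/4)s - 13/2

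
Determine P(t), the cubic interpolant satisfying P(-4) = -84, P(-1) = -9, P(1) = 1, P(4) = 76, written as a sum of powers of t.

Build the Lagrange basis polynomials:
L_0(t) = (t + 1)(t - 1)(t - 4) / [-120] = -(1/120)t^3 + (1/30)t^2 + (1/120)t - 1/30
L_1(t) = (t + 4)(t - 1)(t - 4) / [30] = (1/30)t^3 - (1/30)t^2 - (8/15)t + 8/15
L_2(t) = (t + 4)(t + 1)(t - 4) / [-30] = -(1/30)t^3 - (1/30)t^2 + (8/15)t + 8/15
L_3(t) = (t + 4)(t + 1)(t - 1) / [120] = (1/120)t^3 + (1/30)t^2 - (1/120)t - 1/30
P(t) = (-84)·L_0 + (-9)·L_1 + 1·L_2 + 76·L_3
  (-84)·L_0(t) = (7/10)t^3 - (14/5)t^2 - (7/10)t + 14/5
  (-9)·L_1(t) = -(3/10)t^3 + (3/10)t^2 + (24/5)t - 24/5
  1·L_2(t) = -(1/30)t^3 - (1/30)t^2 + (8/15)t + 8/15
  76·L_3(t) = (19/30)t^3 + (38/15)t^2 - (19/30)t - 38/15
Adding term by term: t^3 + 4t - 4

P(t) = t^3 + 4t - 4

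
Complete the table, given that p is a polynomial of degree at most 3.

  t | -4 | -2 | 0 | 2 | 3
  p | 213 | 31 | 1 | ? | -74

The 4 known values determine p uniquely (degree ≤ 3).
L_0(2) = (4)·(2)·(-1)/[(-2)·(-4)·(-7)] = 1/7
L_1(2) = (6)·(2)·(-1)/[(2)·(-2)·(-5)] = -3/5
L_2(2) = (6)·(4)·(-1)/[(4)·(2)·(-3)] = 1
L_3(2) = (6)·(4)·(2)/[(7)·(5)·(3)] = 16/35
Sum: 213·(1/7) + 31·(-3/5) + 1·(1) + (-74)·(16/35) = -21

-21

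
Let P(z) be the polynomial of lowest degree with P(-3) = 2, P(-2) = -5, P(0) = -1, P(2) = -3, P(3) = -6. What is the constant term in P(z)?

Build the Lagrange basis polynomials:
L_0(z) = (z + 2)z(z - 2)(z - 3) / [90] = (1/90)z^4 - (1/30)z^3 - (2/45)z^2 + (2/15)z
L_1(z) = (z + 3)z(z - 2)(z - 3) / [-40] = -(1/40)z^4 + (1/20)z^3 + (9/40)z^2 - (9/20)z
L_2(z) = (z + 3)(z + 2)(z - 2)(z - 3) / [36] = (1/36)z^4 - (13/36)z^2 + 1
L_3(z) = (z + 3)(z + 2)z(z - 3) / [-40] = -(1/40)z^4 - (1/20)z^3 + (9/40)z^2 + (9/20)z
L_4(z) = (z + 3)(z + 2)z(z - 2) / [90] = (1/90)z^4 + (1/30)z^3 - (2/45)z^2 - (2/15)z
P(z) = 2·L_0 + (-5)·L_1 + (-1)·L_2 + (-3)·L_3 + (-6)·L_4
Only the constant term is needed; take it from each L_i and combine:
2·(0) + (-5)·(0) + (-1)·(1) + (-3)·(0) + (-6)·(0) = -1

-1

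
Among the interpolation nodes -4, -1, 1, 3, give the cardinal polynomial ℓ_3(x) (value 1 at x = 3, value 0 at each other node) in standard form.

ℓ_3(x) = (1/56)x^3 + (1/14)x^2 - (1/56)x - 1/14

ℓ_3(x) = (x + 4)(x + 1)(x - 1) / [(7)·(4)·(2)]
       = (x^3 + 4x^2 - x - 4) / (56)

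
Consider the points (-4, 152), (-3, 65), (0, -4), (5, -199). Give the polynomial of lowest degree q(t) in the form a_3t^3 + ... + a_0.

Newton's divided differences:
q[-4,-3] = (65 - 152) / (-3 - (-4)) = -87
q[-3,0] = (-4 - 65) / (0 - (-3)) = -23
q[0,5] = (-199 - (-4)) / (5 - 0) = -39
q[-4,-3,0] = (-23 - (-87)) / (0 - (-4)) = 16
q[-3,0,5] = (-39 - (-23)) / (5 - (-3)) = -2
q[-4,-3,0,5] = (-2 - 16) / (5 - (-4)) = -2
q(t) = 152 + (-87)·(t + 4) + 16·(t + 4)(t + 3) + (-2)·(t + 4)(t + 3)t
Expanding: q(t) = -2t^3 + 2t^2 + t - 4

q(t) = -2t^3 + 2t^2 + t - 4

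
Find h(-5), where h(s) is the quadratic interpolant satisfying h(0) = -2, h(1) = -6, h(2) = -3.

Evaluate each Lagrange basis at s = -5:
L_0(-5) = (-6)·(-7)/[(-1)·(-2)] = 21
L_1(-5) = (-5)·(-7)/[(1)·(-1)] = -35
L_2(-5) = (-5)·(-6)/[(2)·(1)] = 15
Sum: (-2)·(21) + (-6)·(-35) + (-3)·(15) = 123

123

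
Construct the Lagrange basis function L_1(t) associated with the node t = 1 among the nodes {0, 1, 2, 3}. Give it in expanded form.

L_1(t) = t(t - 2)(t - 3) / [(1)·(-1)·(-2)]
       = (t^3 - 5t^2 + 6t) / (2)

L_1(t) = (1/2)t^3 - (5/2)t^2 + 3t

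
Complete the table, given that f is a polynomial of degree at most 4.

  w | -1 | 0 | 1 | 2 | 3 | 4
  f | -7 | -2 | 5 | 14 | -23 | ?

-202

The 5 known values determine f uniquely (degree ≤ 4).
Evaluate each Lagrange basis at w = 4:
L_0(4) = (4)·(3)·(2)·(1)/[(-1)·(-2)·(-3)·(-4)] = 1
L_1(4) = (5)·(3)·(2)·(1)/[(1)·(-1)·(-2)·(-3)] = -5
L_2(4) = (5)·(4)·(2)·(1)/[(2)·(1)·(-1)·(-2)] = 10
L_3(4) = (5)·(4)·(3)·(1)/[(3)·(2)·(1)·(-1)] = -10
L_4(4) = (5)·(4)·(3)·(2)/[(4)·(3)·(2)·(1)] = 5
Sum: (-7)·(1) + (-2)·(-5) + 5·(10) + 14·(-10) + (-23)·(5) = -202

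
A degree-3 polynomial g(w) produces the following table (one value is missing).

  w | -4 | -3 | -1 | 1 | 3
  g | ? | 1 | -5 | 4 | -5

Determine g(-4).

319/16

The 4 known values determine g uniquely (degree ≤ 3).
Evaluate each Lagrange basis at w = -4:
L_0(-4) = (-3)·(-5)·(-7)/[(-2)·(-4)·(-6)] = 35/16
L_1(-4) = (-1)·(-5)·(-7)/[(2)·(-2)·(-4)] = -35/16
L_2(-4) = (-1)·(-3)·(-7)/[(4)·(2)·(-2)] = 21/16
L_3(-4) = (-1)·(-3)·(-5)/[(6)·(4)·(2)] = -5/16
Sum: 1·(35/16) + (-5)·(-35/16) + 4·(21/16) + (-5)·(-5/16) = 319/16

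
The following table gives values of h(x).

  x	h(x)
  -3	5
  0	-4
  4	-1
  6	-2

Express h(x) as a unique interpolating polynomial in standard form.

Newton's divided differences:
h[-3,0] = (-4 - 5) / (0 - (-3)) = -3
h[0,4] = (-1 - (-4)) / (4 - 0) = 3/4
h[4,6] = (-2 - (-1)) / (6 - 4) = -1/2
h[-3,0,4] = (3/4 - (-3)) / (4 - (-3)) = 15/28
h[0,4,6] = (-1/2 - 3/4) / (6 - 0) = -5/24
h[-3,0,4,6] = (-5/24 - 15/28) / (6 - (-3)) = -125/1512
h(x) = 5 + (-3)·(x + 3) + (15/28)·(x + 3)x + (-125/1512)·(x + 3)x(x - 4)
Expanding: h(x) = -(125/1512)x^3 + (935/1512)x^2 - (101/252)x - 4

h(x) = -(125/1512)x^3 + (935/1512)x^2 - (101/252)x - 4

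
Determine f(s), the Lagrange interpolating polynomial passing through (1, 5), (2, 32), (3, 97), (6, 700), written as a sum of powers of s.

L_0(s) = (s - 2)(s - 3)(s - 6) / [-10] = -(1/10)s^3 + (11/10)s^2 - (18/5)s + 18/5
L_1(s) = (s - 1)(s - 3)(s - 6) / [4] = (1/4)s^3 - (5/2)s^2 + (27/4)s - 9/2
L_2(s) = (s - 1)(s - 2)(s - 6) / [-6] = -(1/6)s^3 + (3/2)s^2 - (10/3)s + 2
L_3(s) = (s - 1)(s - 2)(s - 3) / [60] = (1/60)s^3 - (1/10)s^2 + (11/60)s - 1/10
f(s) = 5·L_0 + 32·L_1 + 97·L_2 + 700·L_3
  5·L_0(s) = -(1/2)s^3 + (11/2)s^2 - 18s + 18
  32·L_1(s) = 8s^3 - 80s^2 + 216s - 144
  97·L_2(s) = -(97/6)s^3 + (291/2)s^2 - (970/3)s + 194
  700·L_3(s) = (35/3)s^3 - 70s^2 + (385/3)s - 70
Adding term by term: 3s^3 + s^2 + 3s - 2

f(s) = 3s^3 + s^2 + 3s - 2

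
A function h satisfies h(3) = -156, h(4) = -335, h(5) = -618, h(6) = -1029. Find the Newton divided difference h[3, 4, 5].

-52

h[3,4] = (-335 - (-156)) / (4 - 3) = -179
h[4,5] = (-618 - (-335)) / (5 - 4) = -283
h[3,4,5] = (-283 - (-179)) / (5 - 3) = -52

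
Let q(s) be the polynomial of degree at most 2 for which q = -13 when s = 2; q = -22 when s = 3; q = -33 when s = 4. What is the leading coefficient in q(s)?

-1

L_0(s) = (s - 3)(s - 4) / [2] = (1/2)s^2 - (7/2)s + 6
L_1(s) = (s - 2)(s - 4) / [-1] = -s^2 + 6s - 8
L_2(s) = (s - 2)(s - 3) / [2] = (1/2)s^2 - (5/2)s + 3
q(s) = (-13)·L_0 + (-22)·L_1 + (-33)·L_2
Only the coefficient of s^2 is needed; take it from each L_i and combine:
(-13)·(1/2) + (-22)·(-1) + (-33)·(1/2) = -1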